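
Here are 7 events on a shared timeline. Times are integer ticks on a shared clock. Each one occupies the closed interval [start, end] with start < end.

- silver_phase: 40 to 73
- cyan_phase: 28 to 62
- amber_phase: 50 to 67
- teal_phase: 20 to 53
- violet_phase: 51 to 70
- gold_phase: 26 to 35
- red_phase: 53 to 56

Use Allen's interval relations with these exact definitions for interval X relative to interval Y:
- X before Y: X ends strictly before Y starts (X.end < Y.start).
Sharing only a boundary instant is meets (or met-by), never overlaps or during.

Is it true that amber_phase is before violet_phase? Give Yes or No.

amber_phase = [50, 67], violet_phase = [51, 70].
Actual relation of amber_phase to violet_phase: overlaps.
Asked whether 'before' holds → No.

No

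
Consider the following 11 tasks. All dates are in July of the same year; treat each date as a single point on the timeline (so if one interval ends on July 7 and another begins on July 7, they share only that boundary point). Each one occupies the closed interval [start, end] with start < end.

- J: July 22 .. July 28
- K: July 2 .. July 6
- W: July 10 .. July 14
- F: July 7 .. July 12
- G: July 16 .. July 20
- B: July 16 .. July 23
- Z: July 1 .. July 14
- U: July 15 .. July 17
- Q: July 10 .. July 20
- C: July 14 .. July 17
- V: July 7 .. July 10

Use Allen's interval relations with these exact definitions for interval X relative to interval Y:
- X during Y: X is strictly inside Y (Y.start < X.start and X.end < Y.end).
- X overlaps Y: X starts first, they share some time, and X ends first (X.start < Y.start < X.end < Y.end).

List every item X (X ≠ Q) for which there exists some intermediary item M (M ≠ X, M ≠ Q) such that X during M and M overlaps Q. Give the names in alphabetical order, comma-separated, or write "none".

Target Q = [July 10, July 20].
Intermediaries M with M overlaps Q: F, Z.
Via F — items with X during F: none.
Via Z — items with X during Z: F, K, V.
Union: F, K, V.

F, K, V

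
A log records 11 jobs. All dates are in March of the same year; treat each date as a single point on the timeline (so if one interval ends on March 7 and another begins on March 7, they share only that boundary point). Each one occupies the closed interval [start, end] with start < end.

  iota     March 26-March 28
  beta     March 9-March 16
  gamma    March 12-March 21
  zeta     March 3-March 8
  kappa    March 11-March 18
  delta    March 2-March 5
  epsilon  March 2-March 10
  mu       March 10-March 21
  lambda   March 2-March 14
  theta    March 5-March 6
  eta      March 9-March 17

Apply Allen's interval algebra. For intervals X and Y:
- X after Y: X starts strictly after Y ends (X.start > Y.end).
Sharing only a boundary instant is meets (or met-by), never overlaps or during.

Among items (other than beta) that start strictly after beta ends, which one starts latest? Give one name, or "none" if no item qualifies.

Target beta = [March 9, March 16].
delta [March 2, March 5] → before → excluded.
epsilon [March 2, March 10] → overlaps → excluded.
eta [March 9, March 17] → started-by → excluded.
gamma [March 12, March 21] → overlapped-by → excluded.
iota [March 26, March 28] → after → candidate.
kappa [March 11, March 18] → overlapped-by → excluded.
lambda [March 2, March 14] → overlaps → excluded.
mu [March 10, March 21] → overlapped-by → excluded.
theta [March 5, March 6] → before → excluded.
zeta [March 3, March 8] → before → excluded.
Among candidates, latest start is March 26 → iota.

iota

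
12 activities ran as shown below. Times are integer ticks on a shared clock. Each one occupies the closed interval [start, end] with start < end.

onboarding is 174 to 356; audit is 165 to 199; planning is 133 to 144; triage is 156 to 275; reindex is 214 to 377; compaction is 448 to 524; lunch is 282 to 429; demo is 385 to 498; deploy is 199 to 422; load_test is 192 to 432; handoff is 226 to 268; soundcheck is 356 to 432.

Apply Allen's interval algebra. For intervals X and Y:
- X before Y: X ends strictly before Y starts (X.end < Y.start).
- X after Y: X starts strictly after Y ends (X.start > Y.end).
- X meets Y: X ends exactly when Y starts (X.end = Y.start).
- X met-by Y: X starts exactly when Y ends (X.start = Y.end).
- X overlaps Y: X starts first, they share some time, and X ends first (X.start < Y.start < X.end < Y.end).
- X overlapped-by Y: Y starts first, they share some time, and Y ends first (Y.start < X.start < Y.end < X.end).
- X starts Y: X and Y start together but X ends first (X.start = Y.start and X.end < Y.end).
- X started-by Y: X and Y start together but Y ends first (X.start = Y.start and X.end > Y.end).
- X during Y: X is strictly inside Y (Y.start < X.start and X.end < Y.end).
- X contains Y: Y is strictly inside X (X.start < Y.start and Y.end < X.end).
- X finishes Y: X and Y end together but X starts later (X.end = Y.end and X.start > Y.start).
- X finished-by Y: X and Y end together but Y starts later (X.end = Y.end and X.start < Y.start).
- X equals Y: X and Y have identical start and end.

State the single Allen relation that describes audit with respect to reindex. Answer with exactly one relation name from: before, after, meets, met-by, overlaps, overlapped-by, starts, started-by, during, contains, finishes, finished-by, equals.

before

audit = [165, 199]; reindex = [214, 377].
Compare endpoints: audit.start < reindex.start, audit.start < reindex.end, audit.end < reindex.start, audit.end < reindex.end.
That pattern is 'before'.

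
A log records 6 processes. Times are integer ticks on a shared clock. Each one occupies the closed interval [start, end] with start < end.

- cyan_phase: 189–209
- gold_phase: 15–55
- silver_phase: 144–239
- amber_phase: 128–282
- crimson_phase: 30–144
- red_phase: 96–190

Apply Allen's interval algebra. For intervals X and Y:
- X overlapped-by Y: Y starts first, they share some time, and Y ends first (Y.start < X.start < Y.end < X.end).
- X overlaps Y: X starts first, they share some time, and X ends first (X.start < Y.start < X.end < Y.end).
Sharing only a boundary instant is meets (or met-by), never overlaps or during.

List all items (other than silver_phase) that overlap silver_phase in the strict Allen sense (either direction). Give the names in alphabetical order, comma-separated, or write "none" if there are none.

Target silver_phase = [144, 239].
amber_phase [128, 282] → contains → no.
crimson_phase [30, 144] → meets → no.
cyan_phase [189, 209] → during → no.
gold_phase [15, 55] → before → no.
red_phase [96, 190] → overlaps → yes.
Result: red_phase.

red_phase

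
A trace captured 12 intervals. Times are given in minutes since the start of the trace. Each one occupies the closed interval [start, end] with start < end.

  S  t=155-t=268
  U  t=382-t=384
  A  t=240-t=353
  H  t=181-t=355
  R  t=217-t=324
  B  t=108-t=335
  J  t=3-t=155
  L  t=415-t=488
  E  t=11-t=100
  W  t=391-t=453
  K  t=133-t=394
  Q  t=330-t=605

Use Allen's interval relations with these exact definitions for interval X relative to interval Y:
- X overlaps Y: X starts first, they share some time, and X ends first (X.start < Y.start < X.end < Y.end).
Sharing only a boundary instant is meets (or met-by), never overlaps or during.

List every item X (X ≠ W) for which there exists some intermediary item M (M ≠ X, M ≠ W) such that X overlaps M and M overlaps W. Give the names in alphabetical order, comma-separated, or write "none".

B, J

Target W = [t=391, t=453].
Intermediaries M with M overlaps W: K.
Via K — items with X overlaps K: B, J.
Union: B, J.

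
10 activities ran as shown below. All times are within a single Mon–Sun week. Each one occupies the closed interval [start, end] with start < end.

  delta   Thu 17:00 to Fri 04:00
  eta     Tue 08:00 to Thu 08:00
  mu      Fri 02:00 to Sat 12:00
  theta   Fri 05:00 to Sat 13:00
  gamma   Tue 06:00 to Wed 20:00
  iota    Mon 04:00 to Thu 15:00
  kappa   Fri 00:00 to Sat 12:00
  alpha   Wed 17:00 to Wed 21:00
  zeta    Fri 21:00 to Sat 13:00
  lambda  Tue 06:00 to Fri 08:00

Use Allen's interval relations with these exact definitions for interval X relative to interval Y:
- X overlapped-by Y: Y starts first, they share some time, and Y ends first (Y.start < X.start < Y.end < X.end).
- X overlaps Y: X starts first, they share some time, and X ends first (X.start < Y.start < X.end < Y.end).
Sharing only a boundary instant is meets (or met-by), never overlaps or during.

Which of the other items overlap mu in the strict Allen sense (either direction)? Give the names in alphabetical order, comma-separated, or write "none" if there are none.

Target mu = [Fri 02:00, Sat 12:00].
alpha [Wed 17:00, Wed 21:00] → before → no.
delta [Thu 17:00, Fri 04:00] → overlaps → yes.
eta [Tue 08:00, Thu 08:00] → before → no.
gamma [Tue 06:00, Wed 20:00] → before → no.
iota [Mon 04:00, Thu 15:00] → before → no.
kappa [Fri 00:00, Sat 12:00] → finished-by → no.
lambda [Tue 06:00, Fri 08:00] → overlaps → yes.
theta [Fri 05:00, Sat 13:00] → overlapped-by → yes.
zeta [Fri 21:00, Sat 13:00] → overlapped-by → yes.
Result: delta, lambda, theta, zeta.

delta, lambda, theta, zeta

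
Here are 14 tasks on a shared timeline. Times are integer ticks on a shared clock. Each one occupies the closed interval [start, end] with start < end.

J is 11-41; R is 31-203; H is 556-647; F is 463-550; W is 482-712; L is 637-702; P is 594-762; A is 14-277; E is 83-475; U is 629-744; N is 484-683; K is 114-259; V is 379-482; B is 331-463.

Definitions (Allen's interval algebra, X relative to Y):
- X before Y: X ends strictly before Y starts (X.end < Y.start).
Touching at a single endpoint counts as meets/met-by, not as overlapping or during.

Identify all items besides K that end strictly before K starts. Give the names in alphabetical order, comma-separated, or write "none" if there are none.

Target K = [114, 259].
A [14, 277] → contains → no.
B [331, 463] → after → no.
E [83, 475] → contains → no.
F [463, 550] → after → no.
H [556, 647] → after → no.
J [11, 41] → before → yes.
L [637, 702] → after → no.
N [484, 683] → after → no.
P [594, 762] → after → no.
R [31, 203] → overlaps → no.
U [629, 744] → after → no.
V [379, 482] → after → no.
W [482, 712] → after → no.
Result: J.

J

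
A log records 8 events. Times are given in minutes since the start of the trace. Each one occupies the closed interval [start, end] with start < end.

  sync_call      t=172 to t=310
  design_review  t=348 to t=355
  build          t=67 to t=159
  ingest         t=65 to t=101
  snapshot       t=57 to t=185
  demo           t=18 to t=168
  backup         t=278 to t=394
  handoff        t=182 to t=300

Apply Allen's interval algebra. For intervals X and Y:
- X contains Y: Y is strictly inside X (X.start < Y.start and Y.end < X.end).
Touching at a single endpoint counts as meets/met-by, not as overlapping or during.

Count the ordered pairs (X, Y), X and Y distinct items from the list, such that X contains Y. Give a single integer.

6

Checking all 56 ordered pairs for relation 'contains'; matching pairs in alphabetical order:
(backup, design_review): backup contains design_review ✓
(demo, build): demo contains build ✓
(demo, ingest): demo contains ingest ✓
(snapshot, build): snapshot contains build ✓
(snapshot, ingest): snapshot contains ingest ✓
(sync_call, handoff): sync_call contains handoff ✓
Count: 6.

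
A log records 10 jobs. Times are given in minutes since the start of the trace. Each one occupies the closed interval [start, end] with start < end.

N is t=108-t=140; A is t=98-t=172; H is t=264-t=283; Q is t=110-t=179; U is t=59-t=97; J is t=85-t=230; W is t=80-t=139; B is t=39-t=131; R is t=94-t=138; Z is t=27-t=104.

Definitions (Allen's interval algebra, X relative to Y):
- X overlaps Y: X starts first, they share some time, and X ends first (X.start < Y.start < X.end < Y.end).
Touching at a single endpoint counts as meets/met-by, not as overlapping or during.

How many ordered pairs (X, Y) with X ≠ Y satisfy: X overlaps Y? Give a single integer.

Checking all 90 ordered pairs for relation 'overlaps'; matching pairs in alphabetical order:
(A, Q): A overlaps Q ✓
(B, A): B overlaps A ✓
(B, J): B overlaps J ✓
(B, N): B overlaps N ✓
(B, Q): B overlaps Q ✓
(B, R): B overlaps R ✓
(B, W): B overlaps W ✓
(N, Q): N overlaps Q ✓
(R, A): R overlaps A ✓
(R, N): R overlaps N ✓
(R, Q): R overlaps Q ✓
(U, J): U overlaps J ✓
(U, R): U overlaps R ✓
(U, W): U overlaps W ✓
(W, A): W overlaps A ✓
(W, J): W overlaps J ✓
(W, N): W overlaps N ✓
(W, Q): W overlaps Q ✓
(Z, A): Z overlaps A ✓
(Z, B): Z overlaps B ✓
(Z, J): Z overlaps J ✓
(Z, R): Z overlaps R ✓
(Z, W): Z overlaps W ✓
Count: 23.

23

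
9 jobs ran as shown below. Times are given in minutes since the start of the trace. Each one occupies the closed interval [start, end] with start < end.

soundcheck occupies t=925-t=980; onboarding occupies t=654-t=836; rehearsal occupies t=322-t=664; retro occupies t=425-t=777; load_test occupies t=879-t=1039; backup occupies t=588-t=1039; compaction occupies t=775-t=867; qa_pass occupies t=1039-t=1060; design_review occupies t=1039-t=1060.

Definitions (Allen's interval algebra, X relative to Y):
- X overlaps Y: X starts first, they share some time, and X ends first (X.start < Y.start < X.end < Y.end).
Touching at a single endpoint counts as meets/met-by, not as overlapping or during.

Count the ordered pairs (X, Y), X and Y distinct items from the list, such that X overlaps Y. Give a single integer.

7

Checking all 72 ordered pairs for relation 'overlaps'; matching pairs in alphabetical order:
(onboarding, compaction): onboarding overlaps compaction ✓
(rehearsal, backup): rehearsal overlaps backup ✓
(rehearsal, onboarding): rehearsal overlaps onboarding ✓
(rehearsal, retro): rehearsal overlaps retro ✓
(retro, backup): retro overlaps backup ✓
(retro, compaction): retro overlaps compaction ✓
(retro, onboarding): retro overlaps onboarding ✓
Count: 7.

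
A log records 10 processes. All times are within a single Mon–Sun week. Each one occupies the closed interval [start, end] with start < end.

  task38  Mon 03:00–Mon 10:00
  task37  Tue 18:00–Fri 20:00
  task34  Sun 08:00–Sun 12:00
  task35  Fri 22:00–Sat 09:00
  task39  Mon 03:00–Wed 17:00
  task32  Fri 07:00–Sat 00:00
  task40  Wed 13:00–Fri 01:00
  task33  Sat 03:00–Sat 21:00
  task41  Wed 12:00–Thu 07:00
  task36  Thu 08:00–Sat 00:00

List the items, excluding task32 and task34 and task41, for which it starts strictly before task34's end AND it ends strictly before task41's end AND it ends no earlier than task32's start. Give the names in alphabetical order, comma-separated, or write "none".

Conditions: its start is strictly before task34's end (X.start < Sun 12:00) AND its end is strictly before task41's end (X.end < Thu 07:00) AND its end is no earlier than task32's start (X.end >= Fri 07:00).
task33: start Sat 03:00 < Sun 12:00? ✓; end Sat 21:00 < Thu 07:00? ✗; end Sat 21:00 >= Fri 07:00? ✓ → no.
task35: start Fri 22:00 < Sun 12:00? ✓; end Sat 09:00 < Thu 07:00? ✗; end Sat 09:00 >= Fri 07:00? ✓ → no.
task36: start Thu 08:00 < Sun 12:00? ✓; end Sat 00:00 < Thu 07:00? ✗; end Sat 00:00 >= Fri 07:00? ✓ → no.
task37: start Tue 18:00 < Sun 12:00? ✓; end Fri 20:00 < Thu 07:00? ✗; end Fri 20:00 >= Fri 07:00? ✓ → no.
task38: start Mon 03:00 < Sun 12:00? ✓; end Mon 10:00 < Thu 07:00? ✓; end Mon 10:00 >= Fri 07:00? ✗ → no.
task39: start Mon 03:00 < Sun 12:00? ✓; end Wed 17:00 < Thu 07:00? ✓; end Wed 17:00 >= Fri 07:00? ✗ → no.
task40: start Wed 13:00 < Sun 12:00? ✓; end Fri 01:00 < Thu 07:00? ✗; end Fri 01:00 >= Fri 07:00? ✗ → no.
Result: none.

none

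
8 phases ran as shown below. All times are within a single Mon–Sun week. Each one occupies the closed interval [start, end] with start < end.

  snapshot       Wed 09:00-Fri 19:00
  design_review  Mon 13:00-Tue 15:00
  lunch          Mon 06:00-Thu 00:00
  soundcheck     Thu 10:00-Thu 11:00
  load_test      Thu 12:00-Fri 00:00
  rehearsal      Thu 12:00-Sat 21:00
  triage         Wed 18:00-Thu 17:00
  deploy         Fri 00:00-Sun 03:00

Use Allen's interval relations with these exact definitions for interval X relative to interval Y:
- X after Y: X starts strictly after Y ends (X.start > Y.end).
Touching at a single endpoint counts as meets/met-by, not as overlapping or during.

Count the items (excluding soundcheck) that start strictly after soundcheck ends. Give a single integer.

3

Target soundcheck = [Thu 10:00, Thu 11:00].
deploy [Fri 00:00, Sun 03:00] → after → counts.
design_review [Mon 13:00, Tue 15:00] → before → no.
load_test [Thu 12:00, Fri 00:00] → after → counts.
lunch [Mon 06:00, Thu 00:00] → before → no.
rehearsal [Thu 12:00, Sat 21:00] → after → counts.
snapshot [Wed 09:00, Fri 19:00] → contains → no.
triage [Wed 18:00, Thu 17:00] → contains → no.
Total: 3.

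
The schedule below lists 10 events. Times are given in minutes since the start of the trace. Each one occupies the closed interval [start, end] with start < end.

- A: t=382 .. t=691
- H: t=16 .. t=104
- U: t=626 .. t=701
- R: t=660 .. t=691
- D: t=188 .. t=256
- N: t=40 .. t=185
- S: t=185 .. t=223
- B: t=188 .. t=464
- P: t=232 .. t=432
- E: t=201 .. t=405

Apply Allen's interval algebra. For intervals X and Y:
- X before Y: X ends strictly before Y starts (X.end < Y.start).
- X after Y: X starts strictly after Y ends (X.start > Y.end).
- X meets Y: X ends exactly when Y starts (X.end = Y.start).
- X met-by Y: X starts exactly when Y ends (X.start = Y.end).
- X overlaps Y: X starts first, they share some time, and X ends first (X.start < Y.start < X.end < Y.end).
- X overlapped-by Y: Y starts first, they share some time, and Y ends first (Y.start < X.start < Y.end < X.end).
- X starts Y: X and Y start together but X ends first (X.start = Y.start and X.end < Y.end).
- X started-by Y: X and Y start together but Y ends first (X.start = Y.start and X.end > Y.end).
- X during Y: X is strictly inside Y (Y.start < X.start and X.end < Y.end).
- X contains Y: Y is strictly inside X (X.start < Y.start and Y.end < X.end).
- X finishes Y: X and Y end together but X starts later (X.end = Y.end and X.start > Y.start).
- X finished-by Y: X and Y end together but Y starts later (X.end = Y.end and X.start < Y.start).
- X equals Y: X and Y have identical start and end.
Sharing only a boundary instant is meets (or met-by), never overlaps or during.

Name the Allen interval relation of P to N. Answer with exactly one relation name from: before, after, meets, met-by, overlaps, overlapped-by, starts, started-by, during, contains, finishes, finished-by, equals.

after

P = [t=232, t=432]; N = [t=40, t=185].
Compare endpoints: P.start > N.start, P.start > N.end, P.end > N.start, P.end > N.end.
That pattern is 'after'.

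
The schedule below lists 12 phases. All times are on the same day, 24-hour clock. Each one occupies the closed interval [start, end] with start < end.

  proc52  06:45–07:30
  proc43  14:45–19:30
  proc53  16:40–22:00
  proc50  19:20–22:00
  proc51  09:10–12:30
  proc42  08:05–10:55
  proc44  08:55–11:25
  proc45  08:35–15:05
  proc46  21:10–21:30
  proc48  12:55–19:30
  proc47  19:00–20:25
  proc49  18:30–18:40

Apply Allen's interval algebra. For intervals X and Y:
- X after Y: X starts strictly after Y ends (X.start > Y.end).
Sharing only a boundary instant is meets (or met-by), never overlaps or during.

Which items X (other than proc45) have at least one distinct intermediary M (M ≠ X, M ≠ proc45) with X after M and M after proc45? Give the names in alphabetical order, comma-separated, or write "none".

proc46, proc47, proc50

Target proc45 = [08:35, 15:05].
Intermediaries M with M after proc45: proc46, proc47, proc49, proc50, proc53.
Via proc46 — items with X after proc46: none.
Via proc47 — items with X after proc47: proc46.
Via proc49 — items with X after proc49: proc46, proc47, proc50.
Via proc50 — items with X after proc50: none.
Via proc53 — items with X after proc53: none.
Union: proc46, proc47, proc50.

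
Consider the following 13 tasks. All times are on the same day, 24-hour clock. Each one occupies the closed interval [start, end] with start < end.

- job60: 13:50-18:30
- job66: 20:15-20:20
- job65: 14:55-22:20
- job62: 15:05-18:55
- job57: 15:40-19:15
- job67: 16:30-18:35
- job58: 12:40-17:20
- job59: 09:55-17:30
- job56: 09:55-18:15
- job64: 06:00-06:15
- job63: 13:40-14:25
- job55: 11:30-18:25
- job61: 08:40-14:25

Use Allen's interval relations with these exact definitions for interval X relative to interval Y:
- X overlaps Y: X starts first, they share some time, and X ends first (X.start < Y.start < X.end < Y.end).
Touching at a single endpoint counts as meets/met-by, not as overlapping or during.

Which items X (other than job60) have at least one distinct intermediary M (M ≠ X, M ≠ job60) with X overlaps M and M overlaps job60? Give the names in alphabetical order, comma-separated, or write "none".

Target job60 = [13:50, 18:30].
Intermediaries M with M overlaps job60: job55, job56, job58, job59, job61, job63.
Via job55 — items with X overlaps job55: job56, job59, job61.
Via job56 — items with X overlaps job56: job61.
Via job58 — items with X overlaps job58: job61.
Via job59 — items with X overlaps job59: job61.
Via job61 — items with X overlaps job61: none.
Via job63 — items with X overlaps job63: none.
Union: job56, job59, job61.

job56, job59, job61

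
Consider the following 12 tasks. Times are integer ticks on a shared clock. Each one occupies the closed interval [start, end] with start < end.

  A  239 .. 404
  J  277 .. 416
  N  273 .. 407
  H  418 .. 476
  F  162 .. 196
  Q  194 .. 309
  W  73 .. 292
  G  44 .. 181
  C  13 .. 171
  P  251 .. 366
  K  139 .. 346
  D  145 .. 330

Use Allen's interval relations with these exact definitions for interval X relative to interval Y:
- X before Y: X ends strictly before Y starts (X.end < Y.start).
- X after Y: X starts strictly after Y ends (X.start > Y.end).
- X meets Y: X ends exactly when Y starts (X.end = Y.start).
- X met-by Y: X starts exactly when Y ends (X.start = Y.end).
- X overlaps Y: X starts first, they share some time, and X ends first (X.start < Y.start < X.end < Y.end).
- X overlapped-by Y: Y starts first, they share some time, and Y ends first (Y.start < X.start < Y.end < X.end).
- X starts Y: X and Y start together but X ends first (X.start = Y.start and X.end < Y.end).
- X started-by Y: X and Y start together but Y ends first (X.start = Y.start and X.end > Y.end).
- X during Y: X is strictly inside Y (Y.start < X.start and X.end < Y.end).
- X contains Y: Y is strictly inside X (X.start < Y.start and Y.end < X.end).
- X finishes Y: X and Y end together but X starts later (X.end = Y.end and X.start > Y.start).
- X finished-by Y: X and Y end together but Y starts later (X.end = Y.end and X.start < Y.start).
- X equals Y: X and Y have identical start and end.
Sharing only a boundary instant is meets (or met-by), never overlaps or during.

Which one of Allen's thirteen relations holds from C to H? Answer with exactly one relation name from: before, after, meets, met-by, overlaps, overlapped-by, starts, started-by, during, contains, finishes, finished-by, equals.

before

C = [13, 171]; H = [418, 476].
Compare endpoints: C.start < H.start, C.start < H.end, C.end < H.start, C.end < H.end.
That pattern is 'before'.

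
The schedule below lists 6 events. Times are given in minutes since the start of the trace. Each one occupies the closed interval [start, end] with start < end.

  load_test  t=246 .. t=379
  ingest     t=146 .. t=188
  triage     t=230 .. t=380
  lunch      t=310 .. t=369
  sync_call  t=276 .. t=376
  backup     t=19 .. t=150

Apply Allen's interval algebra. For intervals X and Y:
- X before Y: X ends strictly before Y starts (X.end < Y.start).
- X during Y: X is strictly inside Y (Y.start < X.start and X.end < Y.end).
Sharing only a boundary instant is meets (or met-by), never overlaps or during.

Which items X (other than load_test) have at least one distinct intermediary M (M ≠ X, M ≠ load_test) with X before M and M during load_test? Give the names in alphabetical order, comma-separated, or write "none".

backup, ingest

Target load_test = [t=246, t=379].
Intermediaries M with M during load_test: lunch, sync_call.
Via lunch — items with X before lunch: backup, ingest.
Via sync_call — items with X before sync_call: backup, ingest.
Union: backup, ingest.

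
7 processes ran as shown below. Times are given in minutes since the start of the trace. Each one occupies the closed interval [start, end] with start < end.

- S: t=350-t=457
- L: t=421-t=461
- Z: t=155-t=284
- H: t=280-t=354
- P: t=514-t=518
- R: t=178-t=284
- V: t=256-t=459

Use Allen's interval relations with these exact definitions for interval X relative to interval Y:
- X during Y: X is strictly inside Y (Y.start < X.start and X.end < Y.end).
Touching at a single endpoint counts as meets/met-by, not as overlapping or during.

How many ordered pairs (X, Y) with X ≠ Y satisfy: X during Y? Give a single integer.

2

Checking all 42 ordered pairs for relation 'during'; matching pairs in alphabetical order:
(H, V): H during V ✓
(S, V): S during V ✓
Count: 2.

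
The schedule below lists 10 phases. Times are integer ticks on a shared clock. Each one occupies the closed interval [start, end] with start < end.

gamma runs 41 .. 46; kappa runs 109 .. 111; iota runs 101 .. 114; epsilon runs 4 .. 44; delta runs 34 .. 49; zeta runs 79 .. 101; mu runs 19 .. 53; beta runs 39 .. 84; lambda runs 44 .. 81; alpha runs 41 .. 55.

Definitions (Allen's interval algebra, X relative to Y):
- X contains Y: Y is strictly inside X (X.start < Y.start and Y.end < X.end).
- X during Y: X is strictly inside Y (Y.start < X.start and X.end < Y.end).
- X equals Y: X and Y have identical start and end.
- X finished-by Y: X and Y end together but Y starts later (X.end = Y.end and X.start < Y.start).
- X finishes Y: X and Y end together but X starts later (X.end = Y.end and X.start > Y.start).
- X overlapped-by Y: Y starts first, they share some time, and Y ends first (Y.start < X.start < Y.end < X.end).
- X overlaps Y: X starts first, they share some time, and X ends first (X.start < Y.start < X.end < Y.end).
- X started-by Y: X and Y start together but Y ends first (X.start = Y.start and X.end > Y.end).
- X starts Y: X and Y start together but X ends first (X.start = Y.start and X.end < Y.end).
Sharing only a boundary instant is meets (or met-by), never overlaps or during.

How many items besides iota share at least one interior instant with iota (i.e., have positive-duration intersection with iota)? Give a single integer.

Target iota = [101, 114].
alpha [41, 55] → before → no.
beta [39, 84] → before → no.
delta [34, 49] → before → no.
epsilon [4, 44] → before → no.
gamma [41, 46] → before → no.
kappa [109, 111] → during → counts.
lambda [44, 81] → before → no.
mu [19, 53] → before → no.
zeta [79, 101] → meets → no.
Total: 1.

1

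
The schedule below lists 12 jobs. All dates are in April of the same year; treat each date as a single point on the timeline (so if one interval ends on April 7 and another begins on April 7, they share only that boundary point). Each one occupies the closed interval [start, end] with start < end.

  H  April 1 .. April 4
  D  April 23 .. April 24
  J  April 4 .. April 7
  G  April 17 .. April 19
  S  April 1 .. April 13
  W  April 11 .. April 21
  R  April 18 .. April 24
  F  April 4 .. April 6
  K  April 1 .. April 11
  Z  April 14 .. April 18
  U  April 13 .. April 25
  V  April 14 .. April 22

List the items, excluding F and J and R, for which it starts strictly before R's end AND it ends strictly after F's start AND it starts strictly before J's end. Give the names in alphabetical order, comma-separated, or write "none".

Conditions: its start is strictly before R's end (X.start < April 24) AND its end is strictly after F's start (X.end > April 4) AND its start is strictly before J's end (X.start < April 7).
D: start April 23 < April 24? ✓; end April 24 > April 4? ✓; start April 23 < April 7? ✗ → no.
G: start April 17 < April 24? ✓; end April 19 > April 4? ✓; start April 17 < April 7? ✗ → no.
H: start April 1 < April 24? ✓; end April 4 > April 4? ✗; start April 1 < April 7? ✓ → no.
K: start April 1 < April 24? ✓; end April 11 > April 4? ✓; start April 1 < April 7? ✓ → yes.
S: start April 1 < April 24? ✓; end April 13 > April 4? ✓; start April 1 < April 7? ✓ → yes.
U: start April 13 < April 24? ✓; end April 25 > April 4? ✓; start April 13 < April 7? ✗ → no.
V: start April 14 < April 24? ✓; end April 22 > April 4? ✓; start April 14 < April 7? ✗ → no.
W: start April 11 < April 24? ✓; end April 21 > April 4? ✓; start April 11 < April 7? ✗ → no.
Z: start April 14 < April 24? ✓; end April 18 > April 4? ✓; start April 14 < April 7? ✗ → no.
Result: K, S.

K, S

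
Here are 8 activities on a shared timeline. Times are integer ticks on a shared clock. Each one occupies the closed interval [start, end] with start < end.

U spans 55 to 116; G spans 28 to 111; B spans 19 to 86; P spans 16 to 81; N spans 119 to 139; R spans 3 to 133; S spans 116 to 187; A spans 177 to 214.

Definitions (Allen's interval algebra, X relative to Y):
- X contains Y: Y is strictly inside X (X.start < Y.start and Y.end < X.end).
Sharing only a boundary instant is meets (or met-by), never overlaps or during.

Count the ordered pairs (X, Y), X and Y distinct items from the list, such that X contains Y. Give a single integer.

Checking all 56 ordered pairs for relation 'contains'; matching pairs in alphabetical order:
(R, B): R contains B ✓
(R, G): R contains G ✓
(R, P): R contains P ✓
(R, U): R contains U ✓
(S, N): S contains N ✓
Count: 5.

5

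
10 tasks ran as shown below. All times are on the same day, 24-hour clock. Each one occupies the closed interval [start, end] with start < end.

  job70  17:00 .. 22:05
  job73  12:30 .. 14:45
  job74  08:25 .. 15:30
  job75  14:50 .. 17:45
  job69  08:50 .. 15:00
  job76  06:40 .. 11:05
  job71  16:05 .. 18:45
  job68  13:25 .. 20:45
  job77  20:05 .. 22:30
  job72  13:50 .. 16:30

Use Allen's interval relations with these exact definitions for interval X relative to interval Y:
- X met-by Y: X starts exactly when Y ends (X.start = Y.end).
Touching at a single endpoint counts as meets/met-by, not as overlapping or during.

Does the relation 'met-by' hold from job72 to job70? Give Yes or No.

job72 = [13:50, 16:30], job70 = [17:00, 22:05].
Actual relation of job72 to job70: before.
Asked whether 'met-by' holds → No.

No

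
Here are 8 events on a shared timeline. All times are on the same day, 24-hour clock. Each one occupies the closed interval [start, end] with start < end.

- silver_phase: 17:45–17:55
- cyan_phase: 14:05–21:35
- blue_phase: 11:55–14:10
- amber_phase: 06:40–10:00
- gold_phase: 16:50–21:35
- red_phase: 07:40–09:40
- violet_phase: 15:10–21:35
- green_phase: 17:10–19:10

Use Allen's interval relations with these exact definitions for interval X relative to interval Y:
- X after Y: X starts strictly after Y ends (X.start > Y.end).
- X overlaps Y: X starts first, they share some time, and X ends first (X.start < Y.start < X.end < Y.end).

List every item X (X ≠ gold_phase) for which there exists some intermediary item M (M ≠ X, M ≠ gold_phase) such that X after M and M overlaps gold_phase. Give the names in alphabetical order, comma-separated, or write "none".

Target gold_phase = [16:50, 21:35].
Intermediaries M with M overlaps gold_phase: none.
Union: none.

none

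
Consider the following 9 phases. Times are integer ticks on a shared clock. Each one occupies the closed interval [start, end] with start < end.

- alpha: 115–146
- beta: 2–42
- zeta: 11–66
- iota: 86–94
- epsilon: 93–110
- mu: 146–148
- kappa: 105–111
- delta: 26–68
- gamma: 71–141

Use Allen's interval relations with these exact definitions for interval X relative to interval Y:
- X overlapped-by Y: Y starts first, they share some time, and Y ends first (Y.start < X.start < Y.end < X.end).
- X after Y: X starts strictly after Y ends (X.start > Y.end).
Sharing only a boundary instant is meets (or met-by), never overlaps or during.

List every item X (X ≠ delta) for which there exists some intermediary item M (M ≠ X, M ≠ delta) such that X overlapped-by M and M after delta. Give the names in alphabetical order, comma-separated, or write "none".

Target delta = [26, 68].
Intermediaries M with M after delta: alpha, epsilon, gamma, iota, kappa, mu.
Via alpha — items with X overlapped-by alpha: none.
Via epsilon — items with X overlapped-by epsilon: kappa.
Via gamma — items with X overlapped-by gamma: alpha.
Via iota — items with X overlapped-by iota: epsilon.
Via kappa — items with X overlapped-by kappa: none.
Via mu — items with X overlapped-by mu: none.
Union: alpha, epsilon, kappa.

alpha, epsilon, kappa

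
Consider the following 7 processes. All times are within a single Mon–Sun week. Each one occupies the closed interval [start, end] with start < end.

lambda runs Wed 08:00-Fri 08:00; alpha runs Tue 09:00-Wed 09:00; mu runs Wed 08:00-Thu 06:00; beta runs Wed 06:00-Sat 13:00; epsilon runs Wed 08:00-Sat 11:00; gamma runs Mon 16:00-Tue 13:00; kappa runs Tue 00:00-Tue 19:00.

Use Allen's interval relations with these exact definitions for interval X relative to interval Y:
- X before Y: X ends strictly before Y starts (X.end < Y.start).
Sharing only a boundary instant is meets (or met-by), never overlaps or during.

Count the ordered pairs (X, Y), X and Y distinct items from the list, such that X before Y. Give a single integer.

Checking all 42 ordered pairs for relation 'before'; matching pairs in alphabetical order:
(gamma, beta): gamma before beta ✓
(gamma, epsilon): gamma before epsilon ✓
(gamma, lambda): gamma before lambda ✓
(gamma, mu): gamma before mu ✓
(kappa, beta): kappa before beta ✓
(kappa, epsilon): kappa before epsilon ✓
(kappa, lambda): kappa before lambda ✓
(kappa, mu): kappa before mu ✓
Count: 8.

8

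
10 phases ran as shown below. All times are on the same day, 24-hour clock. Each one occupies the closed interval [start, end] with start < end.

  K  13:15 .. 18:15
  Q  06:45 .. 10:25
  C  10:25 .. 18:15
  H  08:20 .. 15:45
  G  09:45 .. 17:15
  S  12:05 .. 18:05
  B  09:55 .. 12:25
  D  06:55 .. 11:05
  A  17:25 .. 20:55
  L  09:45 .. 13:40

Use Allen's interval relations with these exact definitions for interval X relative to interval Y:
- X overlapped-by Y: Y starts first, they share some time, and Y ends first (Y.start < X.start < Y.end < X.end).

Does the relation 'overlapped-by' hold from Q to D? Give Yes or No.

Q = [06:45, 10:25], D = [06:55, 11:05].
Actual relation of Q to D: overlaps.
Asked whether 'overlapped-by' holds → No.

No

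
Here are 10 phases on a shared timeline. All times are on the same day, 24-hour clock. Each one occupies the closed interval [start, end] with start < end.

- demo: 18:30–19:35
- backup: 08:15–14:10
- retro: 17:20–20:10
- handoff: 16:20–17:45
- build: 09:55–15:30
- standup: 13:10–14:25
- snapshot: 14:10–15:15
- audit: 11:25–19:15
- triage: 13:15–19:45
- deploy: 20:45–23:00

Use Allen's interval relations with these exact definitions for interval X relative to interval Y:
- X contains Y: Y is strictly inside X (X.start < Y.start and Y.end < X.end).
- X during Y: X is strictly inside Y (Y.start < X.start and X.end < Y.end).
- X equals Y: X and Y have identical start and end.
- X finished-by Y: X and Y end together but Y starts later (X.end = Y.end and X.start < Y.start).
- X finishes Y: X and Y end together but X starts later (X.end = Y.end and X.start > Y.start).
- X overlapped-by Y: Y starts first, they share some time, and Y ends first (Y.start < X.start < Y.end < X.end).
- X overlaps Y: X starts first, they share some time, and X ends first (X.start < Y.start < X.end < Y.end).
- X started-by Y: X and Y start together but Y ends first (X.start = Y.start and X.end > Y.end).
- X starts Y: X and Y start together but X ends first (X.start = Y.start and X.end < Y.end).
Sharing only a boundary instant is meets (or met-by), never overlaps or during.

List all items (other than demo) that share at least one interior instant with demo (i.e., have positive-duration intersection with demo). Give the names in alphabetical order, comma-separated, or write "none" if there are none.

audit, retro, triage

Target demo = [18:30, 19:35].
audit [11:25, 19:15] → overlaps → yes.
backup [08:15, 14:10] → before → no.
build [09:55, 15:30] → before → no.
deploy [20:45, 23:00] → after → no.
handoff [16:20, 17:45] → before → no.
retro [17:20, 20:10] → contains → yes.
snapshot [14:10, 15:15] → before → no.
standup [13:10, 14:25] → before → no.
triage [13:15, 19:45] → contains → yes.
Result: audit, retro, triage.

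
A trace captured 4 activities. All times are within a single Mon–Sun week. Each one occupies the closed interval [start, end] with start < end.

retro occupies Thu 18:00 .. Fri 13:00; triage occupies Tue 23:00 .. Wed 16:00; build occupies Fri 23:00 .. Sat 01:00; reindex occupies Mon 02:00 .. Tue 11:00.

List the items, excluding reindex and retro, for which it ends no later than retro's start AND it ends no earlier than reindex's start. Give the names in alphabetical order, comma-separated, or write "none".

triage

Conditions: its end is no later than retro's start (X.end <= Thu 18:00) AND its end is no earlier than reindex's start (X.end >= Mon 02:00).
build: end Sat 01:00 <= Thu 18:00? ✗; end Sat 01:00 >= Mon 02:00? ✓ → no.
triage: end Wed 16:00 <= Thu 18:00? ✓; end Wed 16:00 >= Mon 02:00? ✓ → yes.
Result: triage.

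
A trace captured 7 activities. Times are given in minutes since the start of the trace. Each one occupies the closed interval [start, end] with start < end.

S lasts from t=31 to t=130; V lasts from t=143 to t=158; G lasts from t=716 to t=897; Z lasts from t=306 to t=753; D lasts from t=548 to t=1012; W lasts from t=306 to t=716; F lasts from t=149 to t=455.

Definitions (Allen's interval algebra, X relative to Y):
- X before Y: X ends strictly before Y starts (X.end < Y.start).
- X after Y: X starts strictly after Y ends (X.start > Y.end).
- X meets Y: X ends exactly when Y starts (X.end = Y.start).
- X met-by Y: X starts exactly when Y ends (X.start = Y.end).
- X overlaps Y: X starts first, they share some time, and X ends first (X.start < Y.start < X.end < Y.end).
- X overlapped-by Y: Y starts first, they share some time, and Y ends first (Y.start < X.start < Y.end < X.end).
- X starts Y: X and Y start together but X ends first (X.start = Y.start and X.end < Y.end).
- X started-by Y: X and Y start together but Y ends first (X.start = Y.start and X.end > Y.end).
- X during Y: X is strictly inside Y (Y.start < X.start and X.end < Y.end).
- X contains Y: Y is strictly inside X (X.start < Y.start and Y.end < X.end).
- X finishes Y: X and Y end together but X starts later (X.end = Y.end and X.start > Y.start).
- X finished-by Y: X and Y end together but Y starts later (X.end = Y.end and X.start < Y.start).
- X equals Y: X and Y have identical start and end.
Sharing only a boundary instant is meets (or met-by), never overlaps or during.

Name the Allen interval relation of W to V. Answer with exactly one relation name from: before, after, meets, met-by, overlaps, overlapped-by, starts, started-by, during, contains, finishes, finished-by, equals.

W = [t=306, t=716]; V = [t=143, t=158].
Compare endpoints: W.start > V.start, W.start > V.end, W.end > V.start, W.end > V.end.
That pattern is 'after'.

after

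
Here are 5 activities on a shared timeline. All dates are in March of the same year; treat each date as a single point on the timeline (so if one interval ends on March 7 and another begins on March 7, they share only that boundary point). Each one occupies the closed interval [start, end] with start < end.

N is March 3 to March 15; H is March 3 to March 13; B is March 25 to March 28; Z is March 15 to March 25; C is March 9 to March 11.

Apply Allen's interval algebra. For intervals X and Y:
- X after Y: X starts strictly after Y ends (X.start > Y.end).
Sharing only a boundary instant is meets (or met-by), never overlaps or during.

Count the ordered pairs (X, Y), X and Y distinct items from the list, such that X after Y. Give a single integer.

5

Checking all 20 ordered pairs for relation 'after'; matching pairs in alphabetical order:
(B, C): B after C ✓
(B, H): B after H ✓
(B, N): B after N ✓
(Z, C): Z after C ✓
(Z, H): Z after H ✓
Count: 5.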